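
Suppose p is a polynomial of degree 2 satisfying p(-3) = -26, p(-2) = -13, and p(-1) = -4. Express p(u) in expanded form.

p(u) = -2u^2 + 3u + 1

Write p(u) = au^2 + bu + c. Substituting each data point gives a linear system:
  9a - 3b + c = -26
  4a - 2b + c = -13
  a - b + c = -4
Solving the system yields a = -2, b = 3, c = 1.
So p(u) = -2u^2 + 3u + 1.
Check: p(-3) = -26. ✓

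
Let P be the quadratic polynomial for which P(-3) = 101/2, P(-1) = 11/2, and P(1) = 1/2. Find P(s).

Write P(s) = as^2 + bs + c. Substituting each data point gives a linear system:
  9a - 3b + c = 101/2
  a - b + c = 11/2
  a + b + c = 1/2
Solving the system yields a = 5, b = -5/2, c = -2.
So P(s) = 5s^2 - (5/2)s - 2.
Check: P(-3) = 101/2. ✓

P(s) = 5s^2 - (5/2)s - 2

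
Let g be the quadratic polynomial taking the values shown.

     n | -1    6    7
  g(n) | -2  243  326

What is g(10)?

Write g(n) = an^2 + bn + c. Substituting each data point gives a linear system:
  a - b + c = -2
  36a + 6b + c = 243
  49a + 7b + c = 326
Solving the system yields a = 6, b = 5, c = -3.
So g(n) = 6n² + 5n - 3.
Then g(10) = 647.

647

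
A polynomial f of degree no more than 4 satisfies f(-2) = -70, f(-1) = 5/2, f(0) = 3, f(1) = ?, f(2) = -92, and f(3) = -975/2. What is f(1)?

-5/2

On equispaced nodes a degree-4 polynomial has vanishing fifth forward difference, so
  - f(-2) + 5·f(-1) - 10·f(0) + 10·f(1) - 5·f(2) + f(3) = 0.
Substituting the known values and solving for f(1):
  10·f(1) = -25
  f(1) = -5/2.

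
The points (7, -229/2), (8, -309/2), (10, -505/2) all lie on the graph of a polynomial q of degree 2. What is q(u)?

Write q(u) = au^2 + bu + c. Substituting each data point gives a linear system:
  49a + 7b + c = -229/2
  64a + 8b + c = -309/2
  100a + 10b + c = -505/2
Solving the system yields a = -3, b = 5, c = -5/2.
So q(u) = -3u² + 5u - 5/2.
Check: q(7) = -229/2. ✓

q(u) = -3u^2 + 5u - 5/2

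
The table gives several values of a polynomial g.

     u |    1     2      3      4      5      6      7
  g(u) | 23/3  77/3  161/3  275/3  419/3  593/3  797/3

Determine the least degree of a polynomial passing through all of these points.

2

Forward differences of the values at u = 1, 2, 3, 4, 5, 6, 7:
  g  : 23/3  77/3  161/3  275/3  419/3  593/3  797/3
  Δ  : 18  28  38  48  58  68
  Δ^2: 10  10  10  10  10
  Δ^3: 0  0  0  0
  Δ^4: 0  0  0
  Δ^5: 0  0
  Δ^6: 0
The second differences are constant (10) and nonzero, while all higher differences vanish, so the minimal degree is 2.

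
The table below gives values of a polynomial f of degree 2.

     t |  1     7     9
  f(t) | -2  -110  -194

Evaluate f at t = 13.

Write f(t) = at^2 + bt + c. Substituting each data point gives a linear system:
  a + b + c = -2
  49a + 7b + c = -110
  81a + 9b + c = -194
Solving the system yields a = -3, b = 6, c = -5.
So f(t) = -3t² + 6t - 5.
Then f(13) = -434.

-434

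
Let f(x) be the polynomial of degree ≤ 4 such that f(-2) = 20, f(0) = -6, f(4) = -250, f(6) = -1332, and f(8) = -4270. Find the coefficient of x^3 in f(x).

Write f(x) = ax^4 + bx^3 + cx^2 + dx + e. Substituting each data point gives a linear system:
  16a - 8b + 4c - 2d + e = 20
  e = -6
  256a + 64b + 16c + 4d + e = -250
  1296a + 216b + 36c + 6d + e = -1332
  4096a + 512b + 64c + 8d + e = -4270
Solving the system yields a = -1, b = -1, c = 6, d = -5, e = -6.
So f(x) = -x^4 - x^3 + 6x^2 - 5x - 6.
The coefficient of x^3 is -1.

-1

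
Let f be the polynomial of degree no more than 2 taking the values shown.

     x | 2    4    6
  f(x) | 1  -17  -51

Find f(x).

Write f(x) = ax^2 + bx + c. Substituting each data point gives a linear system:
  4a + 2b + c = 1
  16a + 4b + c = -17
  36a + 6b + c = -51
Solving the system yields a = -2, b = 3, c = 3.
So f(x) = -2x^2 + 3x + 3.
Check: f(6) = -51. ✓

f(x) = -2x^2 + 3x + 3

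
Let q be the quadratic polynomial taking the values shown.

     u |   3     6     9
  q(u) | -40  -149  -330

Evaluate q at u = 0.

-3

Forward differences of the values at u = 3, 6, 9:
  q  : -40  -149  -330
  Δ  : -109  -181
  Δ^2: -72
The second differences are constant, confirming degree 2.
Interpolating (Newton forward form) and evaluating at u = 0 gives q(0) = -3.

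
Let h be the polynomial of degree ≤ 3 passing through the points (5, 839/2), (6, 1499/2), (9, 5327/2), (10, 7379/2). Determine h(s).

Write h(s) = as^3 + bs^2 + cs + d. Substituting each data point gives a linear system:
  125a + 25b + 5c + d = 839/2
  216a + 36b + 6c + d = 1499/2
  729a + 81b + 9c + d = 5327/2
  1000a + 100b + 10c + d = 7379/2
Solving the system yields a = 4, b = -3, c = -1, d = -1/2.
So h(s) = 4s^3 - 3s^2 - s - 1/2.
Check: h(9) = 5327/2. ✓

h(s) = 4s^3 - 3s^2 - s - 1/2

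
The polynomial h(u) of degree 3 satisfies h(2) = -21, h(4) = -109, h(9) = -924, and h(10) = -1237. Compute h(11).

-1614

Write h(u) = au^3 + bu^2 + cu + d. Substituting each data point gives a linear system:
  8a + 4b + 2c + d = -21
  64a + 16b + 4c + d = -109
  729a + 81b + 9c + d = -924
  1000a + 100b + 10c + d = -1237
Solving the system yields a = -1, b = -2, c = -4, d = 3.
So h(u) = -u^3 - 2u^2 - 4u + 3.
Then h(11) = -1614.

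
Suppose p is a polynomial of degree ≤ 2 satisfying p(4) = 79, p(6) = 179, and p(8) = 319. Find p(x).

Write p(x) = ax^2 + bx + c. Substituting each data point gives a linear system:
  16a + 4b + c = 79
  36a + 6b + c = 179
  64a + 8b + c = 319
Solving the system yields a = 5, b = 0, c = -1.
So p(x) = 5x² - 1.
Check: p(4) = 79. ✓

p(x) = 5x^2 - 1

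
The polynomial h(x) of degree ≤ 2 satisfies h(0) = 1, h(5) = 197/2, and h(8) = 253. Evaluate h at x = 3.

71/2

Using the Lagrange interpolation formula with nodes 0, 5, 8:
  L_0(x) = (x - 5)(x - 8) / 40
  L_1(x) = x(x - 8) / -15
  L_2(x) = x(x - 5) / 24
Then h(x) = 1·L_0(x) + 197/2·L_1(x) + 253·L_2(x).
Expanding and collecting terms gives h(x) = 4x² - (1/2)x + 1.
Evaluating at x = 3: h(3) = 71/2.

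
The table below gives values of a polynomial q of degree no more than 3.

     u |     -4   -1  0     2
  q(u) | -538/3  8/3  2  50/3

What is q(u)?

q(u) = 3u^3 - (1/3)u^2 - 4u + 2

Using the Lagrange interpolation formula with nodes -4, -1, 0, 2:
  L_0(u) = (u + 1)u(u - 2) / -72
  L_1(u) = (u + 4)u(u - 2) / 9
  L_2(u) = (u + 4)(u + 1)(u - 2) / -8
  L_3(u) = (u + 4)(u + 1)u / 36
Then q(u) = -538/3·L_0(u) + 8/3·L_1(u) + 2·L_2(u) + 50/3·L_3(u).
Expanding and collecting terms gives q(u) = 3u^3 - (1/3)u^2 - 4u + 2.
Check: q(2) = 50/3. ✓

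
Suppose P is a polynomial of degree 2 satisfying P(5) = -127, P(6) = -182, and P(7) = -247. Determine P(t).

P(t) = -5t^2 - 2

Using the Lagrange interpolation formula with nodes 5, 6, 7:
  L_0(t) = (t - 6)(t - 7) / 2
  L_1(t) = (t - 5)(t - 7) / -1
  L_2(t) = (t - 5)(t - 6) / 2
Then P(t) = -127·L_0(t) - 182·L_1(t) - 247·L_2(t).
Expanding and collecting terms gives P(t) = -5t^2 - 2.
Check: P(5) = -127. ✓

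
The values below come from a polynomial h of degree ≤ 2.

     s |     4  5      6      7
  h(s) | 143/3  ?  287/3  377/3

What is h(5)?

209/3

The 3 known points determine the degree-2 polynomial uniquely.
Write h(s) = as^2 + bs + c. Substituting each data point gives a linear system:
  16a + 4b + c = 143/3
  36a + 6b + c = 287/3
  49a + 7b + c = 377/3
Solving the system yields a = 2, b = 4, c = -1/3.
So h(s) = 2s^2 + 4s - 1/3.
Then h(5) = 209/3.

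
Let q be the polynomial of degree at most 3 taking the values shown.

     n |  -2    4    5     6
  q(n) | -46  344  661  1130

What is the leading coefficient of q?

5

Write q(n) = an^3 + bn^2 + cn + d. Substituting each data point gives a linear system:
  -8a + 4b - 2c + d = -46
  64a + 16b + 4c + d = 344
  125a + 25b + 5c + d = 661
  216a + 36b + 6c + d = 1130
Solving the system yields a = 5, b = 1, c = 3, d = -4.
So q(n) = 5n³ + n² + 3n - 4.
The leading coefficient is 5.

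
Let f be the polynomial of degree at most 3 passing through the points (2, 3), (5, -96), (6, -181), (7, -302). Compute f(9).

-676

Write f(s) = as^3 + bs^2 + cs + d. Substituting each data point gives a linear system:
  8a + 4b + 2c + d = 3
  125a + 25b + 5c + d = -96
  216a + 36b + 6c + d = -181
  343a + 49b + 7c + d = -302
Solving the system yields a = -1, b = 0, c = 6, d = -1.
So f(s) = -s^3 + 6s - 1.
Then f(9) = -676.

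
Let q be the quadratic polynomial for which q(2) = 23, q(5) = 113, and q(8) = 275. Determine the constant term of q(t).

3

Write q(t) = at^2 + bt + c. Substituting each data point gives a linear system:
  4a + 2b + c = 23
  25a + 5b + c = 113
  64a + 8b + c = 275
Solving the system yields a = 4, b = 2, c = 3.
So q(t) = 4t^2 + 2t + 3.
The constant term is 3.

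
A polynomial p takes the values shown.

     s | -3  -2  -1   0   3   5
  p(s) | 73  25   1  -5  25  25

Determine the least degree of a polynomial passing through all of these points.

3

Divided differences on the nodes -3, -2, -1, 0, 3, 5:
  order 0: 73  25  1  -5  25  25
  order 1: -48  -24  -6  10  0
  order 2: 12  9  4  -2
  order 3: -1  -1  -1
  order 4: 0  0
  order 5: 0
The order-3 divided differences are all -1 (nonzero) and every higher order vanishes, so the data lies on a polynomial of degree exactly 3.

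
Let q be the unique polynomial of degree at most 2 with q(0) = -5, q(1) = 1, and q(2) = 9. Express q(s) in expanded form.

Write q(s) = as^2 + bs + c. Substituting each data point gives a linear system:
  c = -5
  a + b + c = 1
  4a + 2b + c = 9
Solving the system yields a = 1, b = 5, c = -5.
So q(s) = s² + 5s - 5.
Check: q(0) = -5. ✓

q(s) = s^2 + 5s - 5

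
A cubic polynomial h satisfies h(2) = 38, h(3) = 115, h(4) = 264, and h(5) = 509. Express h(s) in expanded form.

h(s) = 4s^3 + s + 4

Using the Lagrange interpolation formula with nodes 2, 3, 4, 5:
  L_0(s) = (s - 3)(s - 4)(s - 5) / -6
  L_1(s) = (s - 2)(s - 4)(s - 5) / 2
  L_2(s) = (s - 2)(s - 3)(s - 5) / -2
  L_3(s) = (s - 2)(s - 3)(s - 4) / 6
Then h(s) = 38·L_0(s) + 115·L_1(s) + 264·L_2(s) + 509·L_3(s).
Expanding and collecting terms gives h(s) = 4s^3 + s + 4.
Check: h(2) = 38. ✓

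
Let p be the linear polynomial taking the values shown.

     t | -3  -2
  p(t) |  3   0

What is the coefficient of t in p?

Write p(t) = at + b. Substituting each data point gives a linear system:
  -3a + b = 3
  -2a + b = 0
Solving the system yields a = -3, b = -6.
So p(t) = -3t - 6.
The leading coefficient is -3.

-3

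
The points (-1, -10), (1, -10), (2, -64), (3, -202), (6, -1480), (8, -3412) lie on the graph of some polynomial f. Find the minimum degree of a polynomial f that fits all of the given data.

3

Divided differences on the nodes -1, 1, 2, 3, 6, 8:
  order 0: -10  -10  -64  -202  -1480  -3412
  order 1: 0  -54  -138  -426  -966
  order 2: -18  -42  -72  -108
  order 3: -6  -6  -6
  order 4: 0  0
  order 5: 0
The order-3 divided differences are all -6 (nonzero) and every higher order vanishes, so the data lies on a polynomial of degree exactly 3.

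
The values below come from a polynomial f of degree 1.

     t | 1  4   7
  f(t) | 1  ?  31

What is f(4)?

16

On equispaced nodes a degree-1 polynomial has vanishing second forward difference, so
  f(1) - 2·f(4) + f(7) = 0.
Substituting the known values and solving for f(4):
  -2·f(4) = -32
  f(4) = 16.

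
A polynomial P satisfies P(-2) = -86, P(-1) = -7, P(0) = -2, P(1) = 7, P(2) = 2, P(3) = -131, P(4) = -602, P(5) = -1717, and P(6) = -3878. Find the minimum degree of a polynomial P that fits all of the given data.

Forward differences of the values at x = -2, -1, 0, 1, 2, 3, 4, 5, 6:
  P  : -86  -7  -2  7  2  -131  -602  -1717  -3878
  Δ  : 79  5  9  -5  -133  -471  -1115  -2161
  Δ^2: -74  4  -14  -128  -338  -644  -1046
  Δ^3: 78  -18  -114  -210  -306  -402
  Δ^4: -96  -96  -96  -96  -96
  Δ^5: 0  0  0  0
  Δ^6: 0  0  0
  Δ^7: 0  0
  Δ^8: 0
The fourth differences are constant (-96) and nonzero, while all higher differences vanish, so the minimal degree is 4.

4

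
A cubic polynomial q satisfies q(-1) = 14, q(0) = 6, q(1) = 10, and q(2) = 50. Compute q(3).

Forward differences of the values at u = -1, 0, 1, 2:
  q  : 14  6  10  50
  Δ  : -8  4  40
  Δ^2: 12  36
  Δ^3: 24
The third differences are constant, confirming degree 3.
Interpolating (Newton forward form) and evaluating at u = 3 gives q(3) = 150.

150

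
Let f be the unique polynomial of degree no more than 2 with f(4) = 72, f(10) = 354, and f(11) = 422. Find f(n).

f(n) = 3n^2 + 5n + 4

Write f(n) = an^2 + bn + c. Substituting each data point gives a linear system:
  16a + 4b + c = 72
  100a + 10b + c = 354
  121a + 11b + c = 422
Solving the system yields a = 3, b = 5, c = 4.
So f(n) = 3n^2 + 5n + 4.
Check: f(11) = 422. ✓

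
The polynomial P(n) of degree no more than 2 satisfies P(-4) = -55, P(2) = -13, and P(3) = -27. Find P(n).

P(n) = -3n^2 + n - 3

Write P(n) = an^2 + bn + c. Substituting each data point gives a linear system:
  16a - 4b + c = -55
  4a + 2b + c = -13
  9a + 3b + c = -27
Solving the system yields a = -3, b = 1, c = -3.
So P(n) = -3n^2 + n - 3.
Check: P(3) = -27. ✓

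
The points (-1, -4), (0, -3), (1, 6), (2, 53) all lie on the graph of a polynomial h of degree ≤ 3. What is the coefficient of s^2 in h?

Write h(s) = as^3 + bs^2 + cs + d. Substituting each data point gives a linear system:
  -a + b - c + d = -4
  d = -3
  a + b + c + d = 6
  8a + 4b + 2c + d = 53
Solving the system yields a = 5, b = 4, c = 0, d = -3.
So h(s) = 5s³ + 4s² - 3.
The coefficient of s^2 is 4.

4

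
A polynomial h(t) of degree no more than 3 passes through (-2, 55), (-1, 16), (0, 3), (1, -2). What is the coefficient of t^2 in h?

Write h(t) = at^3 + bt^2 + ct + d. Substituting each data point gives a linear system:
  -8a + 4b - 2c + d = 55
  -a + b - c + d = 16
  d = 3
  a + b + c + d = -2
Solving the system yields a = -3, b = 4, c = -6, d = 3.
So h(t) = -3t^3 + 4t^2 - 6t + 3.
The coefficient of t^2 is 4.

4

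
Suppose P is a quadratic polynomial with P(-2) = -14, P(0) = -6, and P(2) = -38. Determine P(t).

Write P(t) = at^2 + bt + c. Substituting each data point gives a linear system:
  4a - 2b + c = -14
  c = -6
  4a + 2b + c = -38
Solving the system yields a = -5, b = -6, c = -6.
So P(t) = -5t^2 - 6t - 6.
Check: P(-2) = -14. ✓

P(t) = -5t^2 - 6t - 6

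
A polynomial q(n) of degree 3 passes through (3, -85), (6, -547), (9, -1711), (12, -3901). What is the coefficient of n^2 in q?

Write q(n) = an^3 + bn^2 + cn + d. Substituting each data point gives a linear system:
  27a + 9b + 3c + d = -85
  216a + 36b + 6c + d = -547
  729a + 81b + 9c + d = -1711
  1728a + 144b + 12c + d = -3901
Solving the system yields a = -2, b = -3, c = -1, d = -1.
So q(n) = -2n³ - 3n² - n - 1.
The coefficient of n^2 is -3.

-3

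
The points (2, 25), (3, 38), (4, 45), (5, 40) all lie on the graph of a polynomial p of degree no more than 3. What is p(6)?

17

Using the Lagrange interpolation formula with nodes 2, 3, 4, 5:
  L_0(u) = (u - 3)(u - 4)(u - 5) / -6
  L_1(u) = (u - 2)(u - 4)(u - 5) / 2
  L_2(u) = (u - 2)(u - 3)(u - 5) / -2
  L_3(u) = (u - 2)(u - 3)(u - 4) / 6
Then p(u) = 25·L_0(u) + 38·L_1(u) + 45·L_2(u) + 40·L_3(u).
Expanding and collecting terms gives p(u) = -u³ + 6u² + 2u + 5.
Evaluating at u = 6: p(6) = 17.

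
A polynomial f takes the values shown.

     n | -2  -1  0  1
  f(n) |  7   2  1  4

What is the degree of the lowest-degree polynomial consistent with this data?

2

Forward differences of the values at n = -2, -1, 0, 1:
  f  : 7  2  1  4
  Δ  : -5  -1  3
  Δ^2: 4  4
  Δ^3: 0
The second differences are constant (4) and nonzero, while all higher differences vanish, so the minimal degree is 2.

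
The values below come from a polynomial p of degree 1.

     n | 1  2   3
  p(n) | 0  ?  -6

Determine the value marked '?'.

-3

On equispaced nodes a degree-1 polynomial has vanishing second forward difference, so
  p(1) - 2·p(2) + p(3) = 0.
Substituting the known values and solving for p(2):
  -2·p(2) = 6
  p(2) = -3.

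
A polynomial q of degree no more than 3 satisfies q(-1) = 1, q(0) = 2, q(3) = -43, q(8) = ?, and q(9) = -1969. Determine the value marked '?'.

-1358

The 4 known points determine the degree-3 polynomial uniquely.
Write q(s) = as^3 + bs^2 + cs + d. Substituting each data point gives a linear system:
  -a + b - c + d = 1
  d = 2
  27a + 9b + 3c + d = -43
  729a + 81b + 9c + d = -1969
Solving the system yields a = -3, b = 2, c = 6, d = 2.
So q(s) = -3s^3 + 2s^2 + 6s + 2.
Then q(8) = -1358.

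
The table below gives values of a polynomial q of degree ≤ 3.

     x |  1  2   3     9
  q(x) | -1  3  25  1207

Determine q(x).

q(x) = 2x^3 - 3x^2 - x + 1

Write q(x) = ax^3 + bx^2 + cx + d. Substituting each data point gives a linear system:
  a + b + c + d = -1
  8a + 4b + 2c + d = 3
  27a + 9b + 3c + d = 25
  729a + 81b + 9c + d = 1207
Solving the system yields a = 2, b = -3, c = -1, d = 1.
So q(x) = 2x^3 - 3x^2 - x + 1.
Check: q(2) = 3. ✓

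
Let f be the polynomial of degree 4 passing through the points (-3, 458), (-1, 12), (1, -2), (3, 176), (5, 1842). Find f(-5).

Forward differences of the values at n = -3, -1, 1, 3, 5:
  f  : 458  12  -2  176  1842
  Δ  : -446  -14  178  1666
  Δ^2: 432  192  1488
  Δ^3: -240  1296
  Δ^4: 1536
The fourth differences are constant, confirming degree 4.
Interpolating (Newton forward form) and evaluating at n = -5 gives f(-5) = 3112.

3112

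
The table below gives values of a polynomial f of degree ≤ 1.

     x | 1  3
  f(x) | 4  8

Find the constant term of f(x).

Write f(x) = ax + b. Substituting each data point gives a linear system:
  a + b = 4
  3a + b = 8
Solving the system yields a = 2, b = 2.
So f(x) = 2x + 2.
The constant term is 2.

2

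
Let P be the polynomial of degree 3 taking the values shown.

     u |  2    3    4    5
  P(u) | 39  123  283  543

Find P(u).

Write P(u) = au^3 + bu^2 + cu + d. Substituting each data point gives a linear system:
  8a + 4b + 2c + d = 39
  27a + 9b + 3c + d = 123
  64a + 16b + 4c + d = 283
  125a + 25b + 5c + d = 543
Solving the system yields a = 4, b = 2, c = -2, d = 3.
So P(u) = 4u^3 + 2u^2 - 2u + 3.
Check: P(2) = 39. ✓

P(u) = 4u^3 + 2u^2 - 2u + 3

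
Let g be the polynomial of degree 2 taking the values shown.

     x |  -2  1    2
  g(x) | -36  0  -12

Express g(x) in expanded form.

g(x) = -6x^2 + 6x

Write g(x) = ax^2 + bx + c. Substituting each data point gives a linear system:
  4a - 2b + c = -36
  a + b + c = 0
  4a + 2b + c = -12
Solving the system yields a = -6, b = 6, c = 0.
So g(x) = -6x^2 + 6x.
Check: g(1) = 0. ✓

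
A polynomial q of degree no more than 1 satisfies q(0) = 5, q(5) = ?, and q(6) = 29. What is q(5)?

25

The 2 known points determine the degree-1 polynomial uniquely.
Write q(n) = an + b. Substituting each data point gives a linear system:
  b = 5
  6a + b = 29
Solving the system yields a = 4, b = 5.
So q(n) = 4n + 5.
Then q(5) = 25.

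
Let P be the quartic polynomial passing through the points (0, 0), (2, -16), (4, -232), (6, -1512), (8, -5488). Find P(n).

P(n) = -2n^4 + 6n^3 - 5n^2 - 6n

Write P(n) = an^4 + bn^3 + cn^2 + dn + e. Substituting each data point gives a linear system:
  e = 0
  16a + 8b + 4c + 2d + e = -16
  256a + 64b + 16c + 4d + e = -232
  1296a + 216b + 36c + 6d + e = -1512
  4096a + 512b + 64c + 8d + e = -5488
Solving the system yields a = -2, b = 6, c = -5, d = -6, e = 0.
So P(n) = -2n^4 + 6n^3 - 5n^2 - 6n.
Check: P(0) = 0. ✓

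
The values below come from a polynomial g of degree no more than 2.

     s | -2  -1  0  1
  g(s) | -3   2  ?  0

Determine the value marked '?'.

3

The 3 known points determine the degree-2 polynomial uniquely.
Write g(s) = as^2 + bs + c. Substituting each data point gives a linear system:
  4a - 2b + c = -3
  a - b + c = 2
  a + b + c = 0
Solving the system yields a = -2, b = -1, c = 3.
So g(s) = -2s² - s + 3.
Then g(0) = 3.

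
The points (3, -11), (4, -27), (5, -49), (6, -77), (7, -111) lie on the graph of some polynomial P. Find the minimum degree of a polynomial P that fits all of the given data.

Forward differences of the values at s = 3, 4, 5, 6, 7:
  P  : -11  -27  -49  -77  -111
  Δ  : -16  -22  -28  -34
  Δ^2: -6  -6  -6
  Δ^3: 0  0
  Δ^4: 0
The second differences are constant (-6) and nonzero, while all higher differences vanish, so the minimal degree is 2.

2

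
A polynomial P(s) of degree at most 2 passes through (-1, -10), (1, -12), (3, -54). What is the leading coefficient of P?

Write P(s) = as^2 + bs + c. Substituting each data point gives a linear system:
  a - b + c = -10
  a + b + c = -12
  9a + 3b + c = -54
Solving the system yields a = -5, b = -1, c = -6.
So P(s) = -5s^2 - s - 6.
The leading coefficient is -5.

-5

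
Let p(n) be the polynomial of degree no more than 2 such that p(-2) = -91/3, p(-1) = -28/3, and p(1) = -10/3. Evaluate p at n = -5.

-496/3

Using the Lagrange interpolation formula with nodes -2, -1, 1:
  L_0(n) = (n + 1)(n - 1) / 3
  L_1(n) = (n + 2)(n - 1) / -2
  L_2(n) = (n + 2)(n + 1) / 6
Then p(n) = -91/3·L_0(n) - 28/3·L_1(n) - 10/3·L_2(n).
Expanding and collecting terms gives p(n) = -6n^2 + 3n - 1/3.
Evaluating at n = -5: p(-5) = -496/3.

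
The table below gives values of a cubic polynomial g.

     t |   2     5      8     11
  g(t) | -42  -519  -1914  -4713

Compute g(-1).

Write g(t) = at^3 + bt^2 + ct + d. Substituting each data point gives a linear system:
  8a + 4b + 2c + d = -42
  125a + 25b + 5c + d = -519
  512a + 64b + 8c + d = -1914
  1331a + 121b + 11c + d = -4713
Solving the system yields a = -3, b = -6, c = 0, d = 6.
So g(t) = -3t^3 - 6t^2 + 6.
Then g(-1) = 3.

3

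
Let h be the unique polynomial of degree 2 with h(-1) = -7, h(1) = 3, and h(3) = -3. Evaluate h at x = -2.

-18

Write h(x) = ax^2 + bx + c. Substituting each data point gives a linear system:
  a - b + c = -7
  a + b + c = 3
  9a + 3b + c = -3
Solving the system yields a = -2, b = 5, c = 0.
So h(x) = -2x^2 + 5x.
Then h(-2) = -18.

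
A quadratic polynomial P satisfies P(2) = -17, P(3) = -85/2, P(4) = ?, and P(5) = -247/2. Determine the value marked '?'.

On equispaced nodes a degree-2 polynomial has vanishing third forward difference, so
  - P(2) + 3·P(3) - 3·P(4) + P(5) = 0.
Substituting the known values and solving for P(4):
  -3·P(4) = 234
  P(4) = -78.

-78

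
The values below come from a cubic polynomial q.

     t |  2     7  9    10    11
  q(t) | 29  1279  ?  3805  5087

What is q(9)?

2759

The 4 known points determine the degree-3 polynomial uniquely.
Write q(t) = at^3 + bt^2 + ct + d. Substituting each data point gives a linear system:
  8a + 4b + 2c + d = 29
  343a + 49b + 7c + d = 1279
  1000a + 100b + 10c + d = 3805
  1331a + 121b + 11c + d = 5087
Solving the system yields a = 4, b = -2, c = 0, d = 5.
So q(t) = 4t^3 - 2t^2 + 5.
Then q(9) = 2759.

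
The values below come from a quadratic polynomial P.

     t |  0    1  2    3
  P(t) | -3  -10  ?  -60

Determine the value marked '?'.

On equispaced nodes a degree-2 polynomial has vanishing third forward difference, so
  - P(0) + 3·P(1) - 3·P(2) + P(3) = 0.
Substituting the known values and solving for P(2):
  -3·P(2) = 87
  P(2) = -29.

-29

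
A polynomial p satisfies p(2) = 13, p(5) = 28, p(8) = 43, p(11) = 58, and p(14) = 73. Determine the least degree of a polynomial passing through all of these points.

1

Forward differences of the values at t = 2, 5, 8, 11, 14:
  p  : 13  28  43  58  73
  Δ  : 15  15  15  15
  Δ^2: 0  0  0
  Δ^3: 0  0
  Δ^4: 0
The first differences are constant (15) and nonzero, while all higher differences vanish, so the minimal degree is 1.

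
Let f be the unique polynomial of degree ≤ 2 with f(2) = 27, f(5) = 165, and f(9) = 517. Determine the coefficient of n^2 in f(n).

6

Write f(n) = an^2 + bn + c. Substituting each data point gives a linear system:
  4a + 2b + c = 27
  25a + 5b + c = 165
  81a + 9b + c = 517
Solving the system yields a = 6, b = 4, c = -5.
So f(n) = 6n² + 4n - 5.
The leading coefficient is 6.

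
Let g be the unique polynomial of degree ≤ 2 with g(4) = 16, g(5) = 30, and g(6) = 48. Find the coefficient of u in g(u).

-4

Write g(u) = au^2 + bu + c. Substituting each data point gives a linear system:
  16a + 4b + c = 16
  25a + 5b + c = 30
  36a + 6b + c = 48
Solving the system yields a = 2, b = -4, c = 0.
So g(u) = 2u^2 - 4u.
The coefficient of u is -4.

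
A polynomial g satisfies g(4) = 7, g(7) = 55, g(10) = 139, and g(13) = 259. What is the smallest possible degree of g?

2

Forward differences of the values at s = 4, 7, 10, 13:
  g  : 7  55  139  259
  Δ  : 48  84  120
  Δ^2: 36  36
  Δ^3: 0
The second differences are constant (36) and nonzero, while all higher differences vanish, so the minimal degree is 2.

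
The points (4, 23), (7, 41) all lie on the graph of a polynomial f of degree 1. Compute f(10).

59

Using the Lagrange interpolation formula with nodes 4, 7:
  L_0(t) = (t - 7) / -3
  L_1(t) = (t - 4) / 3
Then f(t) = 23·L_0(t) + 41·L_1(t).
Expanding and collecting terms gives f(t) = 6t - 1.
Evaluating at t = 10: f(10) = 59.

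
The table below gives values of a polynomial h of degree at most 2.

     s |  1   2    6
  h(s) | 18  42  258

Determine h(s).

Write h(s) = as^2 + bs + c. Substituting each data point gives a linear system:
  a + b + c = 18
  4a + 2b + c = 42
  36a + 6b + c = 258
Solving the system yields a = 6, b = 6, c = 6.
So h(s) = 6s² + 6s + 6.
Check: h(2) = 42. ✓

h(s) = 6s^2 + 6s + 6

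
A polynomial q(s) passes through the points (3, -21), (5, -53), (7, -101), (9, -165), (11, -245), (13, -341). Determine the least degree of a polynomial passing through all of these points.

2

Forward differences of the values at s = 3, 5, 7, 9, 11, 13:
  q  : -21  -53  -101  -165  -245  -341
  Δ  : -32  -48  -64  -80  -96
  Δ^2: -16  -16  -16  -16
  Δ^3: 0  0  0
  Δ^4: 0  0
  Δ^5: 0
The second differences are constant (-16) and nonzero, while all higher differences vanish, so the minimal degree is 2.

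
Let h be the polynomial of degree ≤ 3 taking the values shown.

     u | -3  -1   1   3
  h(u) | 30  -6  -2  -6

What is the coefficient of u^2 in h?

Write h(u) = au^3 + bu^2 + cu + d. Substituting each data point gives a linear system:
  -27a + 9b - 3c + d = 30
  -a + b - c + d = -6
  a + b + c + d = -2
  27a + 9b + 3c + d = -6
Solving the system yields a = -1, b = 2, c = 3, d = -6.
So h(u) = -u³ + 2u² + 3u - 6.
The coefficient of u^2 is 2.

2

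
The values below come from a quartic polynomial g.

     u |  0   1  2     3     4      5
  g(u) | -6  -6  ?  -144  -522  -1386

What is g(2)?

The 5 known points determine the degree-4 polynomial uniquely.
Write g(u) = au^4 + bu^3 + cu^2 + du + e. Substituting each data point gives a linear system:
  e = -6
  a + b + c + d + e = -6
  81a + 27b + 9c + 3d + e = -144
  256a + 64b + 16c + 4d + e = -522
  625a + 125b + 25c + 5d + e = -1386
Solving the system yields a = -3, b = 4, c = 0, d = -1, e = -6.
So g(u) = -3u⁴ + 4u³ - u - 6.
Then g(2) = -24.

-24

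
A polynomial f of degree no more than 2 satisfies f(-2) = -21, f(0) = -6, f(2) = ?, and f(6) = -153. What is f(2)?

-23

The 3 known points determine the degree-2 polynomial uniquely.
Write f(t) = at^2 + bt + c. Substituting each data point gives a linear system:
  4a - 2b + c = -21
  c = -6
  36a + 6b + c = -153
Solving the system yields a = -4, b = -1/2, c = -6.
So f(t) = -4t^2 - (1/2)t - 6.
Then f(2) = -23.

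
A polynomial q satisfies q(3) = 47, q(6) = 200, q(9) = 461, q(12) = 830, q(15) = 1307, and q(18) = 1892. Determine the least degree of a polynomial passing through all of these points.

Forward differences of the values at s = 3, 6, 9, 12, 15, 18:
  q  : 47  200  461  830  1307  1892
  Δ  : 153  261  369  477  585
  Δ^2: 108  108  108  108
  Δ^3: 0  0  0
  Δ^4: 0  0
  Δ^5: 0
The second differences are constant (108) and nonzero, while all higher differences vanish, so the minimal degree is 2.

2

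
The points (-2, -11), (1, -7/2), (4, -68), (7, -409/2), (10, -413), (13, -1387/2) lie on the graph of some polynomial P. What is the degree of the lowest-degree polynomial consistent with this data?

2

Forward differences of the values at t = -2, 1, 4, 7, 10, 13:
  P  : -11  -7/2  -68  -409/2  -413  -1387/2
  Δ  : 15/2  -129/2  -273/2  -417/2  -561/2
  Δ^2: -72  -72  -72  -72
  Δ^3: 0  0  0
  Δ^4: 0  0
  Δ^5: 0
The second differences are constant (-72) and nonzero, while all higher differences vanish, so the minimal degree is 2.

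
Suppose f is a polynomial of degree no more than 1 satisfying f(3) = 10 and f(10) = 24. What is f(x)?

Write f(x) = ax + b. Substituting each data point gives a linear system:
  3a + b = 10
  10a + b = 24
Solving the system yields a = 2, b = 4.
So f(x) = 2x + 4.
Check: f(3) = 10. ✓

f(x) = 2x + 4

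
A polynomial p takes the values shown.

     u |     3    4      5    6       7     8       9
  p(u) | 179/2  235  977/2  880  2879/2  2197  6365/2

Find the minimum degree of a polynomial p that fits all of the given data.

Forward differences of the values at u = 3, 4, 5, 6, 7, 8, 9:
  p  : 179/2  235  977/2  880  2879/2  2197  6365/2
  Δ  : 291/2  507/2  783/2  1119/2  1515/2  1971/2
  Δ^2: 108  138  168  198  228
  Δ^3: 30  30  30  30
  Δ^4: 0  0  0
  Δ^5: 0  0
  Δ^6: 0
The third differences are constant (30) and nonzero, while all higher differences vanish, so the minimal degree is 3.

3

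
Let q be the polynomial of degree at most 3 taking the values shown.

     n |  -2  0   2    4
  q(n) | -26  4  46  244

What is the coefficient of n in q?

Write q(n) = an^3 + bn^2 + cn + d. Substituting each data point gives a linear system:
  -8a + 4b - 2c + d = -26
  d = 4
  8a + 4b + 2c + d = 46
  64a + 16b + 4c + d = 244
Solving the system yields a = 3, b = 3/2, c = 6, d = 4.
So q(n) = 3n³ + (3/2)n² + 6n + 4.
The coefficient of n is 6.

6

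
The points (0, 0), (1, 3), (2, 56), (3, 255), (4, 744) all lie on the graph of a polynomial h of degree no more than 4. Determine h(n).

Using the Lagrange interpolation formula with nodes 0, 1, 2, 3, 4:
  L_0(n) = (n - 1)(n - 2)(n - 3)(n - 4) / 24
  L_1(n) = n(n - 2)(n - 3)(n - 4) / -6
  L_2(n) = n(n - 1)(n - 3)(n - 4) / 4
  L_3(n) = n(n - 1)(n - 2)(n - 4) / -6
  L_4(n) = n(n - 1)(n - 2)(n - 3) / 24
Then h(n) = 0·L_0(n) + 3·L_1(n) + 56·L_2(n) + 255·L_3(n) + 744·L_4(n).
Expanding and collecting terms gives h(n) = 2n^4 + 4n^3 - n^2 - 2n.
Check: h(3) = 255. ✓

h(n) = 2n^4 + 4n^3 - n^2 - 2n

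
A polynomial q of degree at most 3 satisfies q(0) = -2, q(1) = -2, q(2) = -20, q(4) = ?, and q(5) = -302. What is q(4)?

The 4 known points determine the degree-3 polynomial uniquely.
Write q(x) = ax^3 + bx^2 + cx + d. Substituting each data point gives a linear system:
  d = -2
  a + b + c + d = -2
  8a + 4b + 2c + d = -20
  125a + 25b + 5c + d = -302
Solving the system yields a = -2, b = -3, c = 5, d = -2.
So q(x) = -2x^3 - 3x^2 + 5x - 2.
Then q(4) = -158.

-158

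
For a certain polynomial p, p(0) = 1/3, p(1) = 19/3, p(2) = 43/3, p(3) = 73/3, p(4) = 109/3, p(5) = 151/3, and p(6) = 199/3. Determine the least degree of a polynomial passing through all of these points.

Forward differences of the values at x = 0, 1, 2, 3, 4, 5, 6:
  p  : 1/3  19/3  43/3  73/3  109/3  151/3  199/3
  Δ  : 6  8  10  12  14  16
  Δ^2: 2  2  2  2  2
  Δ^3: 0  0  0  0
  Δ^4: 0  0  0
  Δ^5: 0  0
  Δ^6: 0
The second differences are constant (2) and nonzero, while all higher differences vanish, so the minimal degree is 2.

2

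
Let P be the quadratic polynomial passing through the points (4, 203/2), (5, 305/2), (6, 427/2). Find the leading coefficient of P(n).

5

Write P(n) = an^2 + bn + c. Substituting each data point gives a linear system:
  16a + 4b + c = 203/2
  25a + 5b + c = 305/2
  36a + 6b + c = 427/2
Solving the system yields a = 5, b = 6, c = -5/2.
So P(n) = 5n^2 + 6n - 5/2.
The leading coefficient is 5.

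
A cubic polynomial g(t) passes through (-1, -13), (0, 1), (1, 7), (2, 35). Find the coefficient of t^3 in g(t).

Write g(t) = at^3 + bt^2 + ct + d. Substituting each data point gives a linear system:
  -a + b - c + d = -13
  d = 1
  a + b + c + d = 7
  8a + 4b + 2c + d = 35
Solving the system yields a = 5, b = -4, c = 5, d = 1.
So g(t) = 5t³ - 4t² + 5t + 1.
The leading coefficient is 5.

5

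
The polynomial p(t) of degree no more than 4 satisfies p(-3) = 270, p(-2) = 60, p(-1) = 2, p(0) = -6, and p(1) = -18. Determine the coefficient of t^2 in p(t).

Write p(t) = at^4 + bt^3 + ct^2 + dt + e. Substituting each data point gives a linear system:
  81a - 27b + 9c - 3d + e = 270
  16a - 8b + 4c - 2d + e = 60
  a - b + c - d + e = 2
  e = -6
  a + b + c + d + e = -18
Solving the system yields a = 2, b = -5, c = -4, d = -5, e = -6.
So p(t) = 2t⁴ - 5t³ - 4t² - 5t - 6.
The coefficient of t^2 is -4.

-4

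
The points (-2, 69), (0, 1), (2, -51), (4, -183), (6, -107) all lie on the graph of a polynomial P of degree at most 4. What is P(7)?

204

Using the Lagrange interpolation formula with nodes -2, 0, 2, 4, 6:
  L_0(n) = n(n - 2)(n - 4)(n - 6) / 384
  L_1(n) = (n + 2)(n - 2)(n - 4)(n - 6) / -96
  L_2(n) = (n + 2)n(n - 4)(n - 6) / 64
  L_3(n) = (n + 2)n(n - 2)(n - 6) / -96
  L_4(n) = (n + 2)n(n - 2)(n - 4) / 384
Then P(n) = 69·L_0(n) + 1·L_1(n) - 51·L_2(n) - 183·L_3(n) - 107·L_4(n).
Expanding and collecting terms gives P(n) = n^4 - 6n^3 - 2n^2 - 6n + 1.
Evaluating at n = 7: P(7) = 204.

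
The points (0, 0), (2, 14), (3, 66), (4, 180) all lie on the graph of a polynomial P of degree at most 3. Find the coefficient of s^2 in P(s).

Write P(s) = as^3 + bs^2 + cs + d. Substituting each data point gives a linear system:
  d = 0
  8a + 4b + 2c + d = 14
  27a + 9b + 3c + d = 66
  64a + 16b + 4c + d = 180
Solving the system yields a = 4, b = -5, c = 1, d = 0.
So P(s) = 4s^3 - 5s^2 + s.
The coefficient of s^2 is -5.

-5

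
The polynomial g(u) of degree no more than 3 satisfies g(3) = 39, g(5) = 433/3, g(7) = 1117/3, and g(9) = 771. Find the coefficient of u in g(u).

Write g(u) = au^3 + bu^2 + cu + d. Substituting each data point gives a linear system:
  27a + 9b + 3c + d = 39
  125a + 25b + 5c + d = 433/3
  343a + 49b + 7c + d = 1117/3
  729a + 81b + 9c + d = 771
Solving the system yields a = 1, b = 1/3, c = 1, d = 6.
So g(u) = u^3 + (1/3)u^2 + u + 6.
The coefficient of u is 1.

1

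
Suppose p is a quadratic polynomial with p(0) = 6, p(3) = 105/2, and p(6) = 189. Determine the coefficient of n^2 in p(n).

5

Write p(n) = an^2 + bn + c. Substituting each data point gives a linear system:
  c = 6
  9a + 3b + c = 105/2
  36a + 6b + c = 189
Solving the system yields a = 5, b = 1/2, c = 6.
So p(n) = 5n² + (1/2)n + 6.
The leading coefficient is 5.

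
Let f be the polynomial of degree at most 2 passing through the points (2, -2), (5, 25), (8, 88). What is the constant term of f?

Write f(t) = at^2 + bt + c. Substituting each data point gives a linear system:
  4a + 2b + c = -2
  25a + 5b + c = 25
  64a + 8b + c = 88
Solving the system yields a = 2, b = -5, c = 0.
So f(t) = 2t^2 - 5t.
The constant term is 0.

0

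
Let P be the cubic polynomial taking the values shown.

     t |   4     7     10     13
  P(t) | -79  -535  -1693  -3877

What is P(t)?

P(t) = -2t^3 + 3t^2 + t - 3

Write P(t) = at^3 + bt^2 + ct + d. Substituting each data point gives a linear system:
  64a + 16b + 4c + d = -79
  343a + 49b + 7c + d = -535
  1000a + 100b + 10c + d = -1693
  2197a + 169b + 13c + d = -3877
Solving the system yields a = -2, b = 3, c = 1, d = -3.
So P(t) = -2t^3 + 3t^2 + t - 3.
Check: P(7) = -535. ✓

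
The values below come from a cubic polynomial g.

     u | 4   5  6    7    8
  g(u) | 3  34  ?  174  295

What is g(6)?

The 4 known points determine the degree-3 polynomial uniquely.
Write g(u) = au^3 + bu^2 + cu + d. Substituting each data point gives a linear system:
  64a + 16b + 4c + d = 3
  125a + 25b + 5c + d = 34
  343a + 49b + 7c + d = 174
  512a + 64b + 8c + d = 295
Solving the system yields a = 1, b = -3, c = -3, d = -1.
So g(u) = u^3 - 3u^2 - 3u - 1.
Then g(6) = 89.

89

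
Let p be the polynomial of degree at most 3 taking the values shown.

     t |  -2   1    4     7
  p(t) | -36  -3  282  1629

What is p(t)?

p(t) = 5t^3 - t^2 - 5t - 2

Write p(t) = at^3 + bt^2 + ct + d. Substituting each data point gives a linear system:
  -8a + 4b - 2c + d = -36
  a + b + c + d = -3
  64a + 16b + 4c + d = 282
  343a + 49b + 7c + d = 1629
Solving the system yields a = 5, b = -1, c = -5, d = -2.
So p(t) = 5t^3 - t^2 - 5t - 2.
Check: p(4) = 282. ✓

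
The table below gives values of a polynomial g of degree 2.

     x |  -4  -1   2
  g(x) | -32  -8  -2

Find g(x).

g(x) = -x^2 + 3x - 4

Using the Lagrange interpolation formula with nodes -4, -1, 2:
  L_0(x) = (x + 1)(x - 2) / 18
  L_1(x) = (x + 4)(x - 2) / -9
  L_2(x) = (x + 4)(x + 1) / 18
Then g(x) = -32·L_0(x) - 8·L_1(x) - 2·L_2(x).
Expanding and collecting terms gives g(x) = -x^2 + 3x - 4.
Check: g(-4) = -32. ✓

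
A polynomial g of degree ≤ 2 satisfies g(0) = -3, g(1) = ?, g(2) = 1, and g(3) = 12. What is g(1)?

-4

The 3 known points determine the degree-2 polynomial uniquely.
Write g(n) = an^2 + bn + c. Substituting each data point gives a linear system:
  c = -3
  4a + 2b + c = 1
  9a + 3b + c = 12
Solving the system yields a = 3, b = -4, c = -3.
So g(n) = 3n^2 - 4n - 3.
Then g(1) = -4.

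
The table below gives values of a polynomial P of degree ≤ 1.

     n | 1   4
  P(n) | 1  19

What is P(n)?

P(n) = 6n - 5

Write P(n) = an + b. Substituting each data point gives a linear system:
  a + b = 1
  4a + b = 19
Solving the system yields a = 6, b = -5.
So P(n) = 6n - 5.
Check: P(1) = 1. ✓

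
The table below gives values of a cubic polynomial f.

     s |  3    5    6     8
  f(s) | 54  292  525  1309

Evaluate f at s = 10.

2637

Write f(s) = as^3 + bs^2 + cs + d. Substituting each data point gives a linear system:
  27a + 9b + 3c + d = 54
  125a + 25b + 5c + d = 292
  216a + 36b + 6c + d = 525
  512a + 64b + 8c + d = 1309
Solving the system yields a = 3, b = -4, c = 4, d = -3.
So f(s) = 3s³ - 4s² + 4s - 3.
Then f(10) = 2637.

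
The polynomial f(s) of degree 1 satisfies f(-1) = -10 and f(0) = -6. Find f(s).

f(s) = 4s - 6

Using the Lagrange interpolation formula with nodes -1, 0:
  L_0(s) = s / -1
  L_1(s) = (s + 1) / 1
Then f(s) = -10·L_0(s) - 6·L_1(s).
Expanding and collecting terms gives f(s) = 4s - 6.
Check: f(0) = -6. ✓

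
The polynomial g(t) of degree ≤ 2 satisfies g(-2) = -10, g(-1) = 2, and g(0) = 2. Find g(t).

Write g(t) = at^2 + bt + c. Substituting each data point gives a linear system:
  4a - 2b + c = -10
  a - b + c = 2
  c = 2
Solving the system yields a = -6, b = -6, c = 2.
So g(t) = -6t^2 - 6t + 2.
Check: g(-1) = 2. ✓

g(t) = -6t^2 - 6t + 2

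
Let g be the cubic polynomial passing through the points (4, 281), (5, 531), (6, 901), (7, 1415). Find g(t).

Write g(t) = at^3 + bt^2 + ct + d. Substituting each data point gives a linear system:
  64a + 16b + 4c + d = 281
  125a + 25b + 5c + d = 531
  216a + 36b + 6c + d = 901
  343a + 49b + 7c + d = 1415
Solving the system yields a = 4, b = 0, c = 6, d = 1.
So g(t) = 4t³ + 6t + 1.
Check: g(7) = 1415. ✓

g(t) = 4t^3 + 6t + 1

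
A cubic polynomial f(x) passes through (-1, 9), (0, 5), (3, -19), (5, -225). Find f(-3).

Write f(x) = ax^3 + bx^2 + cx + d. Substituting each data point gives a linear system:
  -a + b - c + d = 9
  d = 5
  27a + 9b + 3c + d = -19
  125a + 25b + 5c + d = -225
Solving the system yields a = -3, b = 5, c = 4, d = 5.
So f(x) = -3x^3 + 5x^2 + 4x + 5.
Then f(-3) = 119.

119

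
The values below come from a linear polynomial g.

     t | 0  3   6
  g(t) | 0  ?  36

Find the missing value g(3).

The 2 known points determine the degree-1 polynomial uniquely.
Write g(t) = at + b. Substituting each data point gives a linear system:
  b = 0
  6a + b = 36
Solving the system yields a = 6, b = 0.
So g(t) = 6t.
Then g(3) = 18.

18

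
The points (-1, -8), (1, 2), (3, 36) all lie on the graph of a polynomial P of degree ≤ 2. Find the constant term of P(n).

-6

Write P(n) = an^2 + bn + c. Substituting each data point gives a linear system:
  a - b + c = -8
  a + b + c = 2
  9a + 3b + c = 36
Solving the system yields a = 3, b = 5, c = -6.
So P(n) = 3n^2 + 5n - 6.
The constant term is -6.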